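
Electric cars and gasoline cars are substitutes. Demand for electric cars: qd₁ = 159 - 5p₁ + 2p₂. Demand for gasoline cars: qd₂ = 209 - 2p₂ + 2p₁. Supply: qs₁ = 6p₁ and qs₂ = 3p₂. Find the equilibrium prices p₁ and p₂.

p₁ = 1213/51, p₂ = 2617/51

Market 1: 159 - 5p₁ + 2p₂ = 6p₁ → 11p₁ - 2p₂ = 159.
Market 2: 5p₂ - 2p₁ = 209.
Eliminating p₂: 5×(1) + 2×(2) gives 51p₁ = 1213, so p₁ = 1213/51.
Back-substitute into (2): p₂ = (209 + 2×1213/51) / 5 = 2617/51.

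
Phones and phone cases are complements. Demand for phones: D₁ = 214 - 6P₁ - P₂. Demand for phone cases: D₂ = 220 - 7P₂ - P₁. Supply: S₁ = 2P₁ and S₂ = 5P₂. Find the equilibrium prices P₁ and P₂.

Market 1: 214 - 6P₁ - P₂ = 2P₁ → 8P₁ + P₂ = 214.
Market 2: 12P₂ + P₁ = 220.
Eliminating P₂: 12×(1) − 1×(2) gives 95P₁ = 2348, so P₁ = 2348/95.
Back-substitute into (2): P₂ = (220 − 1×2348/95) / 12 = 1546/95.

P₁ = 2348/95, P₂ = 1546/95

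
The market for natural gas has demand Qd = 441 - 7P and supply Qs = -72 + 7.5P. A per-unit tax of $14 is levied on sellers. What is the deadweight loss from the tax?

Deadweight loss = 10290/29

Pre-tax equilibrium: P* = 1026/29, Q* = 5607/29.
Tax on sellers shifts supply to Qs = -72 + 7.5(P − 14) = -177 + 7.5P.
441 - 7P = -177 + 7.5P gives buyer price Pb = 1236/29; sellers receive Ps = 1236/29 − 14 = 830/29.
New quantity: Q = 441 − 7(1236/29) = 4137/29.
DWL = ½ × 14 × (5607/29 − 4137/29) = 10290/29.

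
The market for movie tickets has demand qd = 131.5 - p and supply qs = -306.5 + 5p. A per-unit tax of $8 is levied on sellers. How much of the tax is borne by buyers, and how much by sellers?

Buyers bear 20/3, sellers bear 4/3

Pre-tax equilibrium: p* = 73, q* = 58.5.
Tax on sellers shifts supply to qs = -306.5 + 5(p − 8) = -346.5 + 5p.
131.5 - p = -346.5 + 5p gives buyer price pb = 239/3; sellers receive ps = 239/3 − 8 = 215/3.
New quantity: q = 131.5 − 1(239/3) = 311/6.
Buyer burden = 239/3 − 73 = 20/3; seller burden = 73 − 215/3 = 4/3.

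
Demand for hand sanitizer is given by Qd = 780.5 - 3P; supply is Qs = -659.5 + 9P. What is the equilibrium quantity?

Set Qd = Qs: 780.5 - 3P = -659.5 + 9P.
1440 = 12P, so P* = 120.
Q* = 780.5 − 3(120) = 420.5.

Q* = 420.5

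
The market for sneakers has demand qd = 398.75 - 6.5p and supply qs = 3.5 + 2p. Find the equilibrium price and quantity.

Set qd = qs: 398.75 - 6.5p = 3.5 + 2p.
395.25 = 8.5p, so p* = 46.5.
q* = 398.75 − 6.5(46.5) = 96.5.

p* = 46.5, q* = 96.5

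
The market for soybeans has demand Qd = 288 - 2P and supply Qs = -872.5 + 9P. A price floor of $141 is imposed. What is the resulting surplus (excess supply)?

Equilibrium price would be P* = 105.5, so the floor at 141 binds.
At P = 141: Qd = 6, Qs = 396.5.
Surplus = 396.5 − 6 = 390.5.

Surplus = 390.5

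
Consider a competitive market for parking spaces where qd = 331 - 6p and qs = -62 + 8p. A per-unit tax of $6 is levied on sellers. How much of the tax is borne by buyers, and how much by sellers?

Buyers bear 24/7, sellers bear 18/7

Pre-tax equilibrium: p* = 393/14, q* = 1138/7.
Tax on sellers shifts supply to qs = -62 + 8(p − 6) = -110 + 8p.
331 - 6p = -110 + 8p gives buyer price pb = 31.5; sellers receive ps = 31.5 − 6 = 25.5.
New quantity: q = 331 − 6(31.5) = 142.
Buyer burden = 31.5 − 393/14 = 24/7; seller burden = 393/14 − 25.5 = 18/7.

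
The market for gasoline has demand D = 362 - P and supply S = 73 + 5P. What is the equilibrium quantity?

Q* = 1883/6

Set D = S: 362 - P = 73 + 5P.
289 = 6P, so P* = 289/6.
Q* = 362 − 1(289/6) = 1883/6.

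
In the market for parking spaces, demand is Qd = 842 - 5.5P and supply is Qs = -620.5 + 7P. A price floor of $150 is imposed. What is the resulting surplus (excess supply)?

Surplus = 412.5

Equilibrium price would be P* = 117, so the floor at 150 binds.
At P = 150: Qd = 17, Qs = 429.5.
Surplus = 429.5 − 17 = 412.5.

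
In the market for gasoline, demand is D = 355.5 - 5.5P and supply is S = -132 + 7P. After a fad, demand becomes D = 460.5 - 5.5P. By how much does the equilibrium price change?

ΔP = 8.4

Original equilibrium: P* = 39, Q* = 141.
New equilibrium: 460.5 - 5.5P = -132 + 7P, so 592.5 = 12.5P and P' = 47.4; Q' = 460.5 − 5.5(47.4) = 199.8.
Change in price: 47.4 − 39 = 8.4.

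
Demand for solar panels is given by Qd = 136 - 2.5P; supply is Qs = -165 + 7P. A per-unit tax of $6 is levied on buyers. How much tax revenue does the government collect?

Pre-tax equilibrium: P* = 602/19, Q* = 1079/19.
Tax on buyers shifts demand to Qd = 136 − 2.5(P + 6) = 121 - 2.5P.
121 - 2.5P = -165 + 7P gives seller price Ps = 572/19; buyers pay Pb = 572/19 + 6 = 686/19.
New quantity: Q = 136 − 2.5(686/19) = 869/19.
Revenue = 6 × 869/19 = 5214/19.

Tax revenue = 5214/19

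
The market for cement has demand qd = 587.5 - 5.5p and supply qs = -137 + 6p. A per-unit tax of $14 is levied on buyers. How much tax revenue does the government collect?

Tax revenue = 64666/23

Pre-tax equilibrium: p* = 63, q* = 241.
Tax on buyers shifts demand to qd = 587.5 − 5.5(p + 14) = 510.5 - 5.5p.
510.5 - 5.5p = -137 + 6p gives seller price ps = 1295/23; buyers pay pb = 1295/23 + 14 = 1617/23.
New quantity: q = 587.5 − 5.5(1617/23) = 4619/23.
Revenue = 14 × 4619/23 = 64666/23.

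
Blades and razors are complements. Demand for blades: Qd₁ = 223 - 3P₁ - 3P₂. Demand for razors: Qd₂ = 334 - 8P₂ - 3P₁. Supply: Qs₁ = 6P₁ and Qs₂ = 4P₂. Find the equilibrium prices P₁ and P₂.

P₁ = 186/11, P₂ = 779/33

Market 1: 223 - 3P₁ - 3P₂ = 6P₁ → 9P₁ + 3P₂ = 223.
Market 2: 12P₂ + 3P₁ = 334.
Eliminating P₂: 12×(1) − 3×(2) gives 99P₁ = 1674, so P₁ = 186/11.
Back-substitute into (2): P₂ = (334 − 3×186/11) / 12 = 779/33.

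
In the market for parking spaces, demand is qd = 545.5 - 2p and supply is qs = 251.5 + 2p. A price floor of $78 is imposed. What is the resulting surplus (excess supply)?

Surplus = 18

Equilibrium price would be p* = 73.5, so the floor at 78 binds.
At p = 78: qd = 389.5, qs = 407.5.
Surplus = 407.5 − 389.5 = 18.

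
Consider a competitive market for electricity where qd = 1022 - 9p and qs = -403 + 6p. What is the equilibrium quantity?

q* = 167

Set qd = qs: 1022 - 9p = -403 + 6p.
1425 = 15p, so p* = 95.
q* = 1022 − 9(95) = 167.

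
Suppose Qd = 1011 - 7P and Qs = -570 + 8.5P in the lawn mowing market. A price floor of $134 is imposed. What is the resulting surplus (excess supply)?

Equilibrium price would be P* = 102, so the floor at 134 binds.
At P = 134: Qd = 73, Qs = 569.
Surplus = 569 − 73 = 496.

Surplus = 496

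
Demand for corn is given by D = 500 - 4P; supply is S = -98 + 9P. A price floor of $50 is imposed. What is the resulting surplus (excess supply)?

Surplus = 52

Equilibrium price would be P* = 46, so the floor at 50 binds.
At P = 50: D = 300, S = 352.
Surplus = 352 − 300 = 52.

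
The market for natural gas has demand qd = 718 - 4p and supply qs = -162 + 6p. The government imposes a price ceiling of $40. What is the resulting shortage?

Equilibrium price would be p* = 88, so the ceiling at 40 binds.
At p = 40: qd = 718 − 4(40) = 558, qs = -162 + 6(40) = 78.
Shortage = 558 − 78 = 480.

Shortage = 480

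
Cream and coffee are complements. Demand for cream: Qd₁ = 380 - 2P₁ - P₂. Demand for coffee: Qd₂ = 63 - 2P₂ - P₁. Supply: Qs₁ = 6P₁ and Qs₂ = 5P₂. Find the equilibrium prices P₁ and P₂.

P₁ = 2597/55, P₂ = 124/55

Market 1: 380 - 2P₁ - P₂ = 6P₁ → 8P₁ + P₂ = 380.
Market 2: 7P₂ + P₁ = 63.
Eliminating P₂: 7×(1) − 1×(2) gives 55P₁ = 2597, so P₁ = 2597/55.
Back-substitute into (2): P₂ = (63 − 1×2597/55) / 7 = 124/55.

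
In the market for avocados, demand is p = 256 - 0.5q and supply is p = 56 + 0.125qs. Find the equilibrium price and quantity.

p* = 96, q* = 320

Set the two price expressions equal: 256 - 0.5q = 56 + 0.125q.
200 = 0.625q, so q* = 320.
p* = 256 − (0.5)(320) = 96.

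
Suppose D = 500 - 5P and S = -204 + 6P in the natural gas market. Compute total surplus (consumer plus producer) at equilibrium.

Equilibrium: 500 - 5P = -204 + 6P gives P* = 64, Q* = 180.
Demand choke price: P = 100; supply starts at P = 34.
CS = ½(100 − 64)(180) = 3240; PS = ½(64 − 34)(180) = 2700.

Total surplus = 5940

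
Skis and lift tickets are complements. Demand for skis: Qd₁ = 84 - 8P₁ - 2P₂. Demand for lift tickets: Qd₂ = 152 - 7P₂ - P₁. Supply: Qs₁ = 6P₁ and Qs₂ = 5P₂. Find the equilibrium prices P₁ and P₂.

Market 1: 84 - 8P₁ - 2P₂ = 6P₁ → 14P₁ + 2P₂ = 84.
Market 2: 12P₂ + P₁ = 152.
Eliminating P₂: 12×(1) − 2×(2) gives 166P₁ = 704, so P₁ = 352/83.
Back-substitute into (2): P₂ = (152 − 1×352/83) / 12 = 1022/83.

P₁ = 352/83, P₂ = 1022/83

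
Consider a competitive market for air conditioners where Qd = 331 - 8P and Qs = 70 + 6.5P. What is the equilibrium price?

P* = 18

Set Qd = Qs: 331 - 8P = 70 + 6.5P.
261 = 14.5P, so P* = 18.
Q* = 331 − 8(18) = 187.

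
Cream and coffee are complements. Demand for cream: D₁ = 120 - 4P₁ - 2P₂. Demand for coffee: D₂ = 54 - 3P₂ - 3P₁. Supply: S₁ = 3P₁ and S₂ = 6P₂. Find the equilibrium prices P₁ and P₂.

P₁ = 324/19, P₂ = 6/19

Market 1: 120 - 4P₁ - 2P₂ = 3P₁ → 7P₁ + 2P₂ = 120.
Market 2: 9P₂ + 3P₁ = 54.
Eliminating P₂: 9×(1) − 2×(2) gives 57P₁ = 972, so P₁ = 324/19.
Back-substitute into (2): P₂ = (54 − 3×324/19) / 9 = 6/19.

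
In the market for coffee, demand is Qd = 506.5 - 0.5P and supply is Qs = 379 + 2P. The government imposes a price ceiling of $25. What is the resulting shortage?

Equilibrium price would be P* = 51, so the ceiling at 25 binds.
At P = 25: Qd = 506.5 − 0.5(25) = 494, Qs = 379 + 2(25) = 429.
Shortage = 494 − 429 = 65.

Shortage = 65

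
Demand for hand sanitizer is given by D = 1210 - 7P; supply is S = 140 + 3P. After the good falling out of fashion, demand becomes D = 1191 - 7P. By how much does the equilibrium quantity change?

ΔQ = -5.7

Original equilibrium: P* = 107, Q* = 461.
New equilibrium: 1191 - 7P = 140 + 3P, so 1051 = 10P and P' = 105.1; Q' = 1191 − 7(105.1) = 455.3.
Change in quantity: 455.3 − 461 = -5.7.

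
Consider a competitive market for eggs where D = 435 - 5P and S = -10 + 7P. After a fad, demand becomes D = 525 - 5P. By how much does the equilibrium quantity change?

ΔQ = 52.5

Original equilibrium: P* = 445/12, Q* = 2995/12.
New equilibrium: 525 - 5P = -10 + 7P, so 535 = 12P and P' = 535/12; Q' = 525 − 5(535/12) = 3625/12.
Change in quantity: 3625/12 − 2995/12 = 52.5.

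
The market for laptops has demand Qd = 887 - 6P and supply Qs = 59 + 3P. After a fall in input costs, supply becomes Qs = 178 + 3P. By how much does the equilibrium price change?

ΔP = -119/9

Original equilibrium: P* = 92, Q* = 335.
New equilibrium: 887 - 6P = 178 + 3P, so 709 = 9P and P' = 709/9; Q' = 887 − 6(709/9) = 1243/3.
Change in price: 709/9 − 92 = -119/9.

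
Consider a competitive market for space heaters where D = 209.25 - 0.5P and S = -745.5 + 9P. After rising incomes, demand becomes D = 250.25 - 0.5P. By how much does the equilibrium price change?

Original equilibrium: P* = 100.5, Q* = 159.
New equilibrium: 250.25 - 0.5P = -745.5 + 9P, so 995.75 = 9.5P and P' = 3983/38; Q' = 250.25 − 0.5(3983/38) = 3759/19.
Change in price: 3983/38 − 100.5 = 82/19.

ΔP = 82/19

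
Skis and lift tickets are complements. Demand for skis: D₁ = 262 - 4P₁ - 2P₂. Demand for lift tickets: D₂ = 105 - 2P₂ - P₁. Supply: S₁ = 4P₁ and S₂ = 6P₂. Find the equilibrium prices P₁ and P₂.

P₁ = 943/31, P₂ = 289/31

Market 1: 262 - 4P₁ - 2P₂ = 4P₁ → 8P₁ + 2P₂ = 262.
Market 2: 8P₂ + P₁ = 105.
Eliminating P₂: 8×(1) − 2×(2) gives 62P₁ = 1886, so P₁ = 943/31.
Back-substitute into (2): P₂ = (105 − 1×943/31) / 8 = 289/31.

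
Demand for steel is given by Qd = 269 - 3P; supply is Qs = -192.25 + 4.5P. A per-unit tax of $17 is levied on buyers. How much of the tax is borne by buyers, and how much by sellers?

Buyers bear $10.2, sellers bear $6.8

Pre-tax equilibrium: P* = 61.5, Q* = 84.5.
Tax on buyers shifts demand to Qd = 269 − 3(P + 17) = 218 - 3P.
218 - 3P = -192.25 + 4.5P gives seller price Ps = 54.7; buyers pay Pb = 54.7 + 17 = 71.7.
New quantity: Q = 269 − 3(71.7) = 53.9.
Buyer burden = 71.7 − 61.5 = 10.2; seller burden = 61.5 − 54.7 = 6.8.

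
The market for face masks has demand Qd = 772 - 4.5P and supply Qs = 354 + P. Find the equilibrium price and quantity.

Set Qd = Qs: 772 - 4.5P = 354 + P.
418 = 5.5P, so P* = 76.
Q* = 772 − 4.5(76) = 430.

P* = 76, Q* = 430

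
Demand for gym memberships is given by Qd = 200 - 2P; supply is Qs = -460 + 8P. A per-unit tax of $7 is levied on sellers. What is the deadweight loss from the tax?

Deadweight loss = 39.2

Pre-tax equilibrium: P* = 66, Q* = 68.
Tax on sellers shifts supply to Qs = -460 + 8(P − 7) = -516 + 8P.
200 - 2P = -516 + 8P gives buyer price Pb = 71.6; sellers receive Ps = 71.6 − 7 = 64.6.
New quantity: Q = 200 − 2(71.6) = 56.8.
DWL = ½ × 7 × (68 − 56.8) = 39.2.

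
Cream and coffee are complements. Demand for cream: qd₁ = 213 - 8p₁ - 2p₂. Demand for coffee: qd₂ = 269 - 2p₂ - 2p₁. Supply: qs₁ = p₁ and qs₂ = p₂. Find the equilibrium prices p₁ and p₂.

Market 1: 213 - 8p₁ - 2p₂ = p₁ → 9p₁ + 2p₂ = 213.
Market 2: 3p₂ + 2p₁ = 269.
Eliminating p₂: 3×(1) − 2×(2) gives 23p₁ = 101, so p₁ = 101/23.
Back-substitute into (2): p₂ = (269 − 2×101/23) / 3 = 1995/23.

p₁ = 101/23, p₂ = 1995/23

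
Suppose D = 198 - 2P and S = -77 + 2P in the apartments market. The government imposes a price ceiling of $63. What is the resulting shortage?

Shortage = 23

Equilibrium price would be P* = 68.75, so the ceiling at 63 binds.
At P = 63: D = 198 − 2(63) = 72, S = -77 + 2(63) = 49.
Shortage = 72 − 49 = 23.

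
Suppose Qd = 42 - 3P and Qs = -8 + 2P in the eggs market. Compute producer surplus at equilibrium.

Equilibrium: 42 - 3P = -8 + 2P gives P* = 10, Q* = 12.
Supply starts at P = 4 (where Qs = 0).
PS = ½(10 − 4)(12) = 36.

Producer surplus = 36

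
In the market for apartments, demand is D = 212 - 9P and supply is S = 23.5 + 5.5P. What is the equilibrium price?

P* = 13

Set D = S: 212 - 9P = 23.5 + 5.5P.
188.5 = 14.5P, so P* = 13.
Q* = 212 − 9(13) = 95.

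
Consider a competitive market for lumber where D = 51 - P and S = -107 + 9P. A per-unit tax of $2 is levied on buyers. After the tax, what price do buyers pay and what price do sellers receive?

Buyers pay $17.6, sellers receive $15.6

Pre-tax equilibrium: P* = 15.8, Q* = 35.2.
Tax on buyers shifts demand to D = 51 − 1(P + 2) = 49 - P.
49 - P = -107 + 9P gives seller price Ps = 15.6; buyers pay Pb = 15.6 + 2 = 17.6.
New quantity: Q = 51 − 1(17.6) = 33.4.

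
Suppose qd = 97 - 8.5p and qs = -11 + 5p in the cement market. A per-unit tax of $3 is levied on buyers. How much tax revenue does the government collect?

Tax revenue = 176/3

Pre-tax equilibrium: p* = 8, q* = 29.
Tax on buyers shifts demand to qd = 97 − 8.5(p + 3) = 71.5 - 8.5p.
71.5 - 8.5p = -11 + 5p gives seller price ps = 55/9; buyers pay pb = 55/9 + 3 = 82/9.
New quantity: q = 97 − 8.5(82/9) = 176/9.
Revenue = 3 × 176/9 = 176/3.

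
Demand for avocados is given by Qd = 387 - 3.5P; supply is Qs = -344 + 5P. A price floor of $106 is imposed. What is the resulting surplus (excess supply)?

Equilibrium price would be P* = 86, so the floor at 106 binds.
At P = 106: Qd = 16, Qs = 186.
Surplus = 186 − 16 = 170.

Surplus = 170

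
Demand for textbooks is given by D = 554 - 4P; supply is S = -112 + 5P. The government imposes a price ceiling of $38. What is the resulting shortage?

Shortage = 324

Equilibrium price would be P* = 74, so the ceiling at 38 binds.
At P = 38: D = 554 − 4(38) = 402, S = -112 + 5(38) = 78.
Shortage = 402 − 78 = 324.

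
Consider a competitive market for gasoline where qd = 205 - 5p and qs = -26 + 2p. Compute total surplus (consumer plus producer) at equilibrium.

Total surplus = 560

Equilibrium: 205 - 5p = -26 + 2p gives p* = 33, q* = 40.
Demand choke price: p = 41; supply starts at p = 13.
CS = ½(41 − 33)(40) = 160; PS = ½(33 − 13)(40) = 400.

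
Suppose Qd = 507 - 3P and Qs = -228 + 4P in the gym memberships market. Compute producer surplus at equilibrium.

Producer surplus = 4608

Equilibrium: 507 - 3P = -228 + 4P gives P* = 105, Q* = 192.
Supply starts at P = 57 (where Qs = 0).
PS = ½(105 − 57)(192) = 4608.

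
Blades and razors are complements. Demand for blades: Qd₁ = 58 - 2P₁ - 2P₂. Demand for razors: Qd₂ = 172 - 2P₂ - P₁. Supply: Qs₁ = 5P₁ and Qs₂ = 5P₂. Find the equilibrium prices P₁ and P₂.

P₁ = 62/47, P₂ = 1146/47

Market 1: 58 - 2P₁ - 2P₂ = 5P₁ → 7P₁ + 2P₂ = 58.
Market 2: 7P₂ + P₁ = 172.
Eliminating P₂: 7×(1) − 2×(2) gives 47P₁ = 62, so P₁ = 62/47.
Back-substitute into (2): P₂ = (172 − 1×62/47) / 7 = 1146/47.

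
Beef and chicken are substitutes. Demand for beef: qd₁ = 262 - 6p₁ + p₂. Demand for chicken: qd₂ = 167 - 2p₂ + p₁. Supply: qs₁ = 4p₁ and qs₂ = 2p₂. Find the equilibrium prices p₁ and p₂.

p₁ = 405/13, p₂ = 644/13

Market 1: 262 - 6p₁ + p₂ = 4p₁ → 10p₁ - p₂ = 262.
Market 2: 4p₂ - p₁ = 167.
Eliminating p₂: 4×(1) + 1×(2) gives 39p₁ = 1215, so p₁ = 405/13.
Back-substitute into (2): p₂ = (167 + 1×405/13) / 4 = 644/13.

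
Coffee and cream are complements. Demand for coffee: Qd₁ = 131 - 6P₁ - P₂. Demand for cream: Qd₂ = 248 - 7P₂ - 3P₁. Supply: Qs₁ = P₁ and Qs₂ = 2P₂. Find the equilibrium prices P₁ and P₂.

Market 1: 131 - 6P₁ - P₂ = P₁ → 7P₁ + P₂ = 131.
Market 2: 9P₂ + 3P₁ = 248.
Eliminating P₂: 9×(1) − 1×(2) gives 60P₁ = 931, so P₁ = 931/60.
Back-substitute into (2): P₂ = (248 − 3×931/60) / 9 = 1343/60.

P₁ = 931/60, P₂ = 1343/60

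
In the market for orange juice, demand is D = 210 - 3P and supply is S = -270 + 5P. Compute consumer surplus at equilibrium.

Equilibrium: 210 - 3P = -270 + 5P gives P* = 60, Q* = 30.
Demand choke price (D = 0): P = 70.
CS = ½(70 − 60)(30) = 150.

Consumer surplus = 150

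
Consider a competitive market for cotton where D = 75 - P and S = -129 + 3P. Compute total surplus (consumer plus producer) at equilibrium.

Total surplus = 384

Equilibrium: 75 - P = -129 + 3P gives P* = 51, Q* = 24.
Demand choke price: P = 75; supply starts at P = 43.
CS = ½(75 − 51)(24) = 288; PS = ½(51 − 43)(24) = 96.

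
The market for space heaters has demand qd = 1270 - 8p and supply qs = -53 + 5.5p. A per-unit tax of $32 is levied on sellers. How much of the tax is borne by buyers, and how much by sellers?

Buyers bear 352/27, sellers bear 512/27

Pre-tax equilibrium: p* = 98, q* = 486.
Tax on sellers shifts supply to qs = -53 + 5.5(p − 32) = -229 + 5.5p.
1270 - 8p = -229 + 5.5p gives buyer price pb = 2998/27; sellers receive ps = 2998/27 − 32 = 2134/27.
New quantity: q = 1270 − 8(2998/27) = 10306/27.
Buyer burden = 2998/27 − 98 = 352/27; seller burden = 98 − 2134/27 = 512/27.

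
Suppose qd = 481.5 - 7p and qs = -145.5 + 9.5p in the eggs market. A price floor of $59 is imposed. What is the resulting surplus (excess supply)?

Surplus = 346.5

Equilibrium price would be p* = 38, so the floor at 59 binds.
At p = 59: qd = 68.5, qs = 415.
Surplus = 415 − 68.5 = 346.5.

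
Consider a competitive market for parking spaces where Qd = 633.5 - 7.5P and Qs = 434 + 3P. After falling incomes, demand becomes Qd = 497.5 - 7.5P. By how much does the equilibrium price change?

Original equilibrium: P* = 19, Q* = 491.
New equilibrium: 497.5 - 7.5P = 434 + 3P, so 63.5 = 10.5P and P' = 127/21; Q' = 497.5 − 7.5(127/21) = 3165/7.
Change in price: 127/21 − 19 = -272/21.

ΔP = -272/21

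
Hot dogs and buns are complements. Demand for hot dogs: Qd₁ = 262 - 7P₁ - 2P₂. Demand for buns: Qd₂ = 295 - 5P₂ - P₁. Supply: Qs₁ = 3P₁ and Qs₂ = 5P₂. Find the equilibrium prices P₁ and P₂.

Market 1: 262 - 7P₁ - 2P₂ = 3P₁ → 10P₁ + 2P₂ = 262.
Market 2: 10P₂ + P₁ = 295.
Eliminating P₂: 10×(1) − 2×(2) gives 98P₁ = 2030, so P₁ = 145/7.
Back-substitute into (2): P₂ = (295 − 1×145/7) / 10 = 192/7.

P₁ = 145/7, P₂ = 192/7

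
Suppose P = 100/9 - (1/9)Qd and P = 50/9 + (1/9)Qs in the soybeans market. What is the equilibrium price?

P* = 25/3

Set the two price expressions equal: 100/9 - (1/9)Q = 50/9 + (1/9)Q.
50/9 = (2/9)Q, so Q* = 25.
P* = 100/9 − (1/9)(25) = 25/3.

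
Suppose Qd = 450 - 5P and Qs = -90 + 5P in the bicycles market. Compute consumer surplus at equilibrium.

Equilibrium: 450 - 5P = -90 + 5P gives P* = 54, Q* = 180.
Demand choke price (Qd = 0): P = 90.
CS = ½(90 − 54)(180) = 3240.

Consumer surplus = 3240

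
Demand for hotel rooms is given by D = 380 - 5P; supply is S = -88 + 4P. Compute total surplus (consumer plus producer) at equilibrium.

Total surplus = 3240

Equilibrium: 380 - 5P = -88 + 4P gives P* = 52, Q* = 120.
Demand choke price: P = 76; supply starts at P = 22.
CS = ½(76 − 52)(120) = 1440; PS = ½(52 − 22)(120) = 1800.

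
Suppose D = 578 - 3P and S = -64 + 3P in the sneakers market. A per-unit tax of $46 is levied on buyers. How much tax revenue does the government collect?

Pre-tax equilibrium: P* = 107, Q* = 257.
Tax on buyers shifts demand to D = 578 − 3(P + 46) = 440 - 3P.
440 - 3P = -64 + 3P gives seller price Ps = 84; buyers pay Pb = 84 + 46 = 130.
New quantity: Q = 578 − 3(130) = 188.
Revenue = 46 × 188 = 8648.

Tax revenue = 8648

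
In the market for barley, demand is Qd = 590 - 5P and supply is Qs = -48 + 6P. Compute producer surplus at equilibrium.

Equilibrium: 590 - 5P = -48 + 6P gives P* = 58, Q* = 300.
Supply starts at P = 8 (where Qs = 0).
PS = ½(58 − 8)(300) = 7500.

Producer surplus = 7500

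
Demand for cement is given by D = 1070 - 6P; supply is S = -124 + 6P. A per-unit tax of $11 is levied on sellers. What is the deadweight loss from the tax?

Deadweight loss = 181.5

Pre-tax equilibrium: P* = 99.5, Q* = 473.
Tax on sellers shifts supply to S = -124 + 6(P − 11) = -190 + 6P.
1070 - 6P = -190 + 6P gives buyer price Pb = 105; sellers receive Ps = 105 − 11 = 94.
New quantity: Q = 1070 − 6(105) = 440.
DWL = ½ × 11 × (473 − 440) = 181.5.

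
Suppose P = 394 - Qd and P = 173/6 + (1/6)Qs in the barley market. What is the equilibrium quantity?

Set the two price expressions equal: 394 - Q = 173/6 + (1/6)Q.
2191/6 = (7/6)Q, so Q* = 313.
P* = 394 − (1)(313) = 81.

Q* = 313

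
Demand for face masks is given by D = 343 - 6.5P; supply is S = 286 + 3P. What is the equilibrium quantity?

Q* = 304

Set D = S: 343 - 6.5P = 286 + 3P.
57 = 9.5P, so P* = 6.
Q* = 343 − 6.5(6) = 304.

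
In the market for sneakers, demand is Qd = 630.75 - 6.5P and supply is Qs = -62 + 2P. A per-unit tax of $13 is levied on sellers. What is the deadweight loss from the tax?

Pre-tax equilibrium: P* = 81.5, Q* = 101.
Tax on sellers shifts supply to Qs = -62 + 2(P − 13) = -88 + 2P.
630.75 - 6.5P = -88 + 2P gives buyer price Pb = 2875/34; sellers receive Ps = 2875/34 − 13 = 2433/34.
New quantity: Q = 630.75 − 6.5(2875/34) = 1379/17.
DWL = ½ × 13 × (101 − 1379/17) = 2197/17.

Deadweight loss = 2197/17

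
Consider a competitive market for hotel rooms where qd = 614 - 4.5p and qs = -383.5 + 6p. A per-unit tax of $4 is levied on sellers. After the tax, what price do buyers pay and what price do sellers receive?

Pre-tax equilibrium: p* = 95, q* = 186.5.
Tax on sellers shifts supply to qs = -383.5 + 6(p − 4) = -407.5 + 6p.
614 - 4.5p = -407.5 + 6p gives buyer price pb = 681/7; sellers receive ps = 681/7 − 4 = 653/7.
New quantity: q = 614 − 4.5(681/7) = 2467/14.

Buyers pay 681/7, sellers receive 653/7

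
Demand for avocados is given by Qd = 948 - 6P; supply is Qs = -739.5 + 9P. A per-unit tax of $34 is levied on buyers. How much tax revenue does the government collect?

Tax revenue = 5120.4

Pre-tax equilibrium: P* = 112.5, Q* = 273.
Tax on buyers shifts demand to Qd = 948 − 6(P + 34) = 744 - 6P.
744 - 6P = -739.5 + 9P gives seller price Ps = 98.9; buyers pay Pb = 98.9 + 34 = 132.9.
New quantity: Q = 948 − 6(132.9) = 150.6.
Revenue = 34 × 150.6 = 5120.4.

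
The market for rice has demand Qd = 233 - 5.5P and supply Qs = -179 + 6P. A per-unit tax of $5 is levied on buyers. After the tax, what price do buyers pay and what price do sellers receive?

Pre-tax equilibrium: P* = 824/23, Q* = 827/23.
Tax on buyers shifts demand to Qd = 233 − 5.5(P + 5) = 205.5 - 5.5P.
205.5 - 5.5P = -179 + 6P gives seller price Ps = 769/23; buyers pay Pb = 769/23 + 5 = 884/23.
New quantity: Q = 233 − 5.5(884/23) = 497/23.

Buyers pay 884/23, sellers receive 769/23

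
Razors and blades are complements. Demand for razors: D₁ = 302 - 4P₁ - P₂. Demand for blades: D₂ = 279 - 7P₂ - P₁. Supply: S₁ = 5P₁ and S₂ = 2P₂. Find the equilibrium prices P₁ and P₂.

P₁ = 30.4875, P₂ = 27.6125

Market 1: 302 - 4P₁ - P₂ = 5P₁ → 9P₁ + P₂ = 302.
Market 2: 9P₂ + P₁ = 279.
Eliminating P₂: 9×(1) − 1×(2) gives 80P₁ = 2439, so P₁ = 30.4875.
Back-substitute into (2): P₂ = (279 − 1×30.4875) / 9 = 27.6125.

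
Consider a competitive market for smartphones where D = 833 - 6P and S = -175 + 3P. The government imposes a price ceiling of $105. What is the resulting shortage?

Equilibrium price would be P* = 112, so the ceiling at 105 binds.
At P = 105: D = 833 − 6(105) = 203, S = -175 + 3(105) = 140.
Shortage = 203 − 140 = 63.

Shortage = 63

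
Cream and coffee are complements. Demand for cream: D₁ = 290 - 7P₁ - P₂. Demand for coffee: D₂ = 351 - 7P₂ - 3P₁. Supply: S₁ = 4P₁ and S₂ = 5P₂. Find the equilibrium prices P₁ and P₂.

P₁ = 1043/43, P₂ = 997/43

Market 1: 290 - 7P₁ - P₂ = 4P₁ → 11P₁ + P₂ = 290.
Market 2: 12P₂ + 3P₁ = 351.
Eliminating P₂: 12×(1) − 1×(2) gives 129P₁ = 3129, so P₁ = 1043/43.
Back-substitute into (2): P₂ = (351 − 3×1043/43) / 12 = 997/43.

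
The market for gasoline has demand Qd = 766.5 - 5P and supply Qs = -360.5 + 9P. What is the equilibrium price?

Set Qd = Qs: 766.5 - 5P = -360.5 + 9P.
1127 = 14P, so P* = 80.5.
Q* = 766.5 − 5(80.5) = 364.

P* = 80.5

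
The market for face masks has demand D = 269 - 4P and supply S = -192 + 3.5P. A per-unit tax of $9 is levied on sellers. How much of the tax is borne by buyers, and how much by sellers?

Pre-tax equilibrium: P* = 922/15, Q* = 347/15.
Tax on sellers shifts supply to S = -192 + 3.5(P − 9) = -223.5 + 3.5P.
269 - 4P = -223.5 + 3.5P gives buyer price Pb = 197/3; sellers receive Ps = 197/3 − 9 = 170/3.
New quantity: Q = 269 − 4(197/3) = 19/3.
Buyer burden = 197/3 − 922/15 = 4.2; seller burden = 922/15 − 170/3 = 4.8.

Buyers bear $4.2, sellers bear $4.8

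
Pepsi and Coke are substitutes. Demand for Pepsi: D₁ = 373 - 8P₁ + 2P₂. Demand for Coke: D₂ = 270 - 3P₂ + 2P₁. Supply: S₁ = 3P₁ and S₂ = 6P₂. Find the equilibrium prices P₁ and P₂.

P₁ = 3897/95, P₂ = 3716/95

Market 1: 373 - 8P₁ + 2P₂ = 3P₁ → 11P₁ - 2P₂ = 373.
Market 2: 9P₂ - 2P₁ = 270.
Eliminating P₂: 9×(1) + 2×(2) gives 95P₁ = 3897, so P₁ = 3897/95.
Back-substitute into (2): P₂ = (270 + 2×3897/95) / 9 = 3716/95.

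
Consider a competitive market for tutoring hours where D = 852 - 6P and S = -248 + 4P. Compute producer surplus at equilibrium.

Producer surplus = 4608

Equilibrium: 852 - 6P = -248 + 4P gives P* = 110, Q* = 192.
Supply starts at P = 62 (where S = 0).
PS = ½(110 − 62)(192) = 4608.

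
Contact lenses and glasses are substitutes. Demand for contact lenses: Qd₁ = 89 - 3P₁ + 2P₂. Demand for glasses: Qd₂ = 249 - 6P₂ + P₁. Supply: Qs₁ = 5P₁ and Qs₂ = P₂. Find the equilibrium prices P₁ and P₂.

P₁ = 1121/54, P₂ = 2081/54

Market 1: 89 - 3P₁ + 2P₂ = 5P₁ → 8P₁ - 2P₂ = 89.
Market 2: 7P₂ - P₁ = 249.
Eliminating P₂: 7×(1) + 2×(2) gives 54P₁ = 1121, so P₁ = 1121/54.
Back-substitute into (2): P₂ = (249 + 1×1121/54) / 7 = 2081/54.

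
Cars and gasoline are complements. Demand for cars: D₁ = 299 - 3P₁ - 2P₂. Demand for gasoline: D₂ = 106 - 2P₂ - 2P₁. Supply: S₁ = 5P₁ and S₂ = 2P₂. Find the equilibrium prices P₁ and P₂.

Market 1: 299 - 3P₁ - 2P₂ = 5P₁ → 8P₁ + 2P₂ = 299.
Market 2: 4P₂ + 2P₁ = 106.
Eliminating P₂: 4×(1) − 2×(2) gives 28P₁ = 984, so P₁ = 246/7.
Back-substitute into (2): P₂ = (106 − 2×246/7) / 4 = 125/14.

P₁ = 246/7, P₂ = 125/14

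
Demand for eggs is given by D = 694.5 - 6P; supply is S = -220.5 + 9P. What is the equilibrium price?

P* = 61

Set D = S: 694.5 - 6P = -220.5 + 9P.
915 = 15P, so P* = 61.
Q* = 694.5 − 6(61) = 328.5.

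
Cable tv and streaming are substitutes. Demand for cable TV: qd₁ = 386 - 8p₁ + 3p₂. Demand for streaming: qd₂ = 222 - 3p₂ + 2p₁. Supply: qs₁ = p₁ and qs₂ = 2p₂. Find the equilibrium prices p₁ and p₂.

Market 1: 386 - 8p₁ + 3p₂ = p₁ → 9p₁ - 3p₂ = 386.
Market 2: 5p₂ - 2p₁ = 222.
Eliminating p₂: 5×(1) + 3×(2) gives 39p₁ = 2596, so p₁ = 2596/39.
Back-substitute into (2): p₂ = (222 + 2×2596/39) / 5 = 2770/39.

p₁ = 2596/39, p₂ = 2770/39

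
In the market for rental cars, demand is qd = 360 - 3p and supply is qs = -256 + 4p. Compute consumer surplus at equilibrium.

Consumer surplus = 1536

Equilibrium: 360 - 3p = -256 + 4p gives p* = 88, q* = 96.
Demand choke price (qd = 0): p = 120.
CS = ½(120 − 88)(96) = 1536.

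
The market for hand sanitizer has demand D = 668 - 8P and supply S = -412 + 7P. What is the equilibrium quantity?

Q* = 92

Set D = S: 668 - 8P = -412 + 7P.
1080 = 15P, so P* = 72.
Q* = 668 − 8(72) = 92.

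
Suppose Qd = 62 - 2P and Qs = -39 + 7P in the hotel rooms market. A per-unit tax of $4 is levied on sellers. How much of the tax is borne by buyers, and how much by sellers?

Pre-tax equilibrium: P* = 101/9, Q* = 356/9.
Tax on sellers shifts supply to Qs = -39 + 7(P − 4) = -67 + 7P.
62 - 2P = -67 + 7P gives buyer price Pb = 43/3; sellers receive Ps = 43/3 − 4 = 31/3.
New quantity: Q = 62 − 2(43/3) = 100/3.
Buyer burden = 43/3 − 101/9 = 28/9; seller burden = 101/9 − 31/3 = 8/9.

Buyers bear 28/9, sellers bear 8/9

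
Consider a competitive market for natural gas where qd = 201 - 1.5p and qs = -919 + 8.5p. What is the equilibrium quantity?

Set qd = qs: 201 - 1.5p = -919 + 8.5p.
1120 = 10p, so p* = 112.
q* = 201 − 1.5(112) = 33.

q* = 33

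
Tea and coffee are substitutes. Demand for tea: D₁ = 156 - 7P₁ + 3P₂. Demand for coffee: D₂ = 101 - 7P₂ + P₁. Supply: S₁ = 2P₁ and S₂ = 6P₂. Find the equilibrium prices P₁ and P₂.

P₁ = 777/38, P₂ = 355/38

Market 1: 156 - 7P₁ + 3P₂ = 2P₁ → 9P₁ - 3P₂ = 156.
Market 2: 13P₂ - P₁ = 101.
Eliminating P₂: 13×(1) + 3×(2) gives 114P₁ = 2331, so P₁ = 777/38.
Back-substitute into (2): P₂ = (101 + 1×777/38) / 13 = 355/38.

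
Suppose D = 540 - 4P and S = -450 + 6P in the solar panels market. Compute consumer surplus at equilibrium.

Consumer surplus = 2592

Equilibrium: 540 - 4P = -450 + 6P gives P* = 99, Q* = 144.
Demand choke price (D = 0): P = 135.
CS = ½(135 − 99)(144) = 2592.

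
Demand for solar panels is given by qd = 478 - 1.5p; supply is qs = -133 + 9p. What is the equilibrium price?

Set qd = qs: 478 - 1.5p = -133 + 9p.
611 = 10.5p, so p* = 1222/21.
q* = 478 − 1.5(1222/21) = 2735/7.

p* = 1222/21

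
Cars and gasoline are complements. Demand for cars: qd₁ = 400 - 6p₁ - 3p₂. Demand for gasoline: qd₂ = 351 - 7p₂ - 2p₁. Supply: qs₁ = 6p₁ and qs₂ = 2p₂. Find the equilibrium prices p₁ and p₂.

Market 1: 400 - 6p₁ - 3p₂ = 6p₁ → 12p₁ + 3p₂ = 400.
Market 2: 9p₂ + 2p₁ = 351.
Eliminating p₂: 9×(1) − 3×(2) gives 102p₁ = 2547, so p₁ = 849/34.
Back-substitute into (2): p₂ = (351 − 2×849/34) / 9 = 1706/51.

p₁ = 849/34, p₂ = 1706/51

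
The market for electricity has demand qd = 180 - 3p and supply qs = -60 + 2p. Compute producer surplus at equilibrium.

Equilibrium: 180 - 3p = -60 + 2p gives p* = 48, q* = 36.
Supply starts at p = 30 (where qs = 0).
PS = ½(48 − 30)(36) = 324.

Producer surplus = 324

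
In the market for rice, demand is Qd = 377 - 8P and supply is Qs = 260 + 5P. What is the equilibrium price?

P* = 9

Set Qd = Qs: 377 - 8P = 260 + 5P.
117 = 13P, so P* = 9.
Q* = 377 − 8(9) = 305.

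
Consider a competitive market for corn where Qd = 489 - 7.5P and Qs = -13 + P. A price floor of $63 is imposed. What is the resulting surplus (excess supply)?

Surplus = 33.5

Equilibrium price would be P* = 1004/17, so the floor at 63 binds.
At P = 63: Qd = 16.5, Qs = 50.
Surplus = 50 − 16.5 = 33.5.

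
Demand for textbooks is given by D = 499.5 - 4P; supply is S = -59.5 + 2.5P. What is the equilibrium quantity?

Set D = S: 499.5 - 4P = -59.5 + 2.5P.
559 = 6.5P, so P* = 86.
Q* = 499.5 − 4(86) = 155.5.

Q* = 155.5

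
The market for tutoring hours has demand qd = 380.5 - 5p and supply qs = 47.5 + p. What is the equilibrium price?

p* = 55.5

Set qd = qs: 380.5 - 5p = 47.5 + p.
333 = 6p, so p* = 55.5.
q* = 380.5 − 5(55.5) = 103.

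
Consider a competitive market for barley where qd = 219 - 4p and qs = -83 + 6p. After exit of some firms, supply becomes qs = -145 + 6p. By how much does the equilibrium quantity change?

Δq = -24.8

Original equilibrium: p* = 30.2, q* = 98.2.
New equilibrium: 219 - 4p = -145 + 6p, so 364 = 10p and p' = 36.4; q' = 219 − 4(36.4) = 73.4.
Change in quantity: 73.4 − 98.2 = -24.8.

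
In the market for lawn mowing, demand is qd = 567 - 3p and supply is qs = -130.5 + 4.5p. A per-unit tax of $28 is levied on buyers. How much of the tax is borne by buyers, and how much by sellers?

Buyers bear $16.8, sellers bear $11.2

Pre-tax equilibrium: p* = 93, q* = 288.
Tax on buyers shifts demand to qd = 567 − 3(p + 28) = 483 - 3p.
483 - 3p = -130.5 + 4.5p gives seller price ps = 81.8; buyers pay pb = 81.8 + 28 = 109.8.
New quantity: q = 567 − 3(109.8) = 237.6.
Buyer burden = 109.8 − 93 = 16.8; seller burden = 93 − 81.8 = 11.2.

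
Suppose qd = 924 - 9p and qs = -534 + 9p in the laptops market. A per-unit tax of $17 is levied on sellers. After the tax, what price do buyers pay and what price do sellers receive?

Pre-tax equilibrium: p* = 81, q* = 195.
Tax on sellers shifts supply to qs = -534 + 9(p − 17) = -687 + 9p.
924 - 9p = -687 + 9p gives buyer price pb = 89.5; sellers receive ps = 89.5 − 17 = 72.5.
New quantity: q = 924 − 9(89.5) = 118.5.

Buyers pay $89.5, sellers receive $72.5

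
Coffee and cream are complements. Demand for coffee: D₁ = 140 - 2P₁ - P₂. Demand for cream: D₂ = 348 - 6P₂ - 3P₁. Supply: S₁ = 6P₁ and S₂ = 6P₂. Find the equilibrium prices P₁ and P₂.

P₁ = 444/31, P₂ = 788/31

Market 1: 140 - 2P₁ - P₂ = 6P₁ → 8P₁ + P₂ = 140.
Market 2: 12P₂ + 3P₁ = 348.
Eliminating P₂: 12×(1) − 1×(2) gives 93P₁ = 1332, so P₁ = 444/31.
Back-substitute into (2): P₂ = (348 − 3×444/31) / 12 = 788/31.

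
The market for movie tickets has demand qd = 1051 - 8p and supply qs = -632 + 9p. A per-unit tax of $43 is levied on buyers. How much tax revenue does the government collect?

Pre-tax equilibrium: p* = 99, q* = 259.
Tax on buyers shifts demand to qd = 1051 − 8(p + 43) = 707 - 8p.
707 - 8p = -632 + 9p gives seller price ps = 1339/17; buyers pay pb = 1339/17 + 43 = 2070/17.
New quantity: q = 1051 − 8(2070/17) = 1307/17.
Revenue = 43 × 1307/17 = 56201/17.

Tax revenue = 56201/17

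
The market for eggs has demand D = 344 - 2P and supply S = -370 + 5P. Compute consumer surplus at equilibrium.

Consumer surplus = 4900

Equilibrium: 344 - 2P = -370 + 5P gives P* = 102, Q* = 140.
Demand choke price (D = 0): P = 172.
CS = ½(172 − 102)(140) = 4900.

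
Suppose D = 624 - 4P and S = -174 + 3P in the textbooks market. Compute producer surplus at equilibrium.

Producer surplus = 4704

Equilibrium: 624 - 4P = -174 + 3P gives P* = 114, Q* = 168.
Supply starts at P = 58 (where S = 0).
PS = ½(114 − 58)(168) = 4704.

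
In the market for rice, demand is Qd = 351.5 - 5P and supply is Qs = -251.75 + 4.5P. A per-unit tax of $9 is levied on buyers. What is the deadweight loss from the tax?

Deadweight loss = 3645/38

Pre-tax equilibrium: P* = 63.5, Q* = 34.
Tax on buyers shifts demand to Qd = 351.5 − 5(P + 9) = 306.5 - 5P.
306.5 - 5P = -251.75 + 4.5P gives seller price Ps = 2233/38; buyers pay Pb = 2233/38 + 9 = 2575/38.
New quantity: Q = 351.5 − 5(2575/38) = 241/19.
DWL = ½ × 9 × (34 − 241/19) = 3645/38.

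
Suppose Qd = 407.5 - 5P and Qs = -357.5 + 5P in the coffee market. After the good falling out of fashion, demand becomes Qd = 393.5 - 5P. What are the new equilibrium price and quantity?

P' = 75.1, Q' = 18

Original equilibrium: P* = 76.5, Q* = 25.
New equilibrium: 393.5 - 5P = -357.5 + 5P, so 751 = 10P and P' = 75.1; Q' = 393.5 − 5(75.1) = 18.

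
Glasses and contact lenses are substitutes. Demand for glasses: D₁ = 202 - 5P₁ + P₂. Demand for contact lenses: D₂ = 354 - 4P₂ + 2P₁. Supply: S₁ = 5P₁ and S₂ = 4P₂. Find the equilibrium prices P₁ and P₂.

P₁ = 985/39, P₂ = 1972/39

Market 1: 202 - 5P₁ + P₂ = 5P₁ → 10P₁ - P₂ = 202.
Market 2: 8P₂ - 2P₁ = 354.
Eliminating P₂: 8×(1) + 1×(2) gives 78P₁ = 1970, so P₁ = 985/39.
Back-substitute into (2): P₂ = (354 + 2×985/39) / 8 = 1972/39.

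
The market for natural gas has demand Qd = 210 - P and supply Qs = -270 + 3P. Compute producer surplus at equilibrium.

Equilibrium: 210 - P = -270 + 3P gives P* = 120, Q* = 90.
Supply starts at P = 90 (where Qs = 0).
PS = ½(120 − 90)(90) = 1350.

Producer surplus = 1350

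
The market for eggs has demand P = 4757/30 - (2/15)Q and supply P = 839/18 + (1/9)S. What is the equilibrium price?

P* = 97.5

Set the two price expressions equal: 4757/30 - (2/15)Q = 839/18 + (1/9)Q.
5038/45 = (11/45)Q, so Q* = 458.
P* = 4757/30 − (2/15)(458) = 97.5.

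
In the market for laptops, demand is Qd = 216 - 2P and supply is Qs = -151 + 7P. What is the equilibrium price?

Set Qd = Qs: 216 - 2P = -151 + 7P.
367 = 9P, so P* = 367/9.
Q* = 216 − 2(367/9) = 1210/9.

P* = 367/9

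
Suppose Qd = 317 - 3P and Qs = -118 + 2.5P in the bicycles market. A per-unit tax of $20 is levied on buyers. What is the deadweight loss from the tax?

Pre-tax equilibrium: P* = 870/11, Q* = 877/11.
Tax on buyers shifts demand to Qd = 317 − 3(P + 20) = 257 - 3P.
257 - 3P = -118 + 2.5P gives seller price Ps = 750/11; buyers pay Pb = 750/11 + 20 = 970/11.
New quantity: Q = 317 − 3(970/11) = 577/11.
DWL = ½ × 20 × (877/11 − 577/11) = 3000/11.

Deadweight loss = 3000/11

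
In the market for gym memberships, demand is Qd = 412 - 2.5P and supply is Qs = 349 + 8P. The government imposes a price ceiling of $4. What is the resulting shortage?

Equilibrium price would be P* = 6, so the ceiling at 4 binds.
At P = 4: Qd = 412 − 2.5(4) = 402, Qs = 349 + 8(4) = 381.
Shortage = 402 − 381 = 21.

Shortage = 21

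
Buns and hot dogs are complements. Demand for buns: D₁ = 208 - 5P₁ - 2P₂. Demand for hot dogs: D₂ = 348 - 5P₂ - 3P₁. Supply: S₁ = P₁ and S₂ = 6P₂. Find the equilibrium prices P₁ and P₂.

P₁ = 398/15, P₂ = 24.4

Market 1: 208 - 5P₁ - 2P₂ = P₁ → 6P₁ + 2P₂ = 208.
Market 2: 11P₂ + 3P₁ = 348.
Eliminating P₂: 11×(1) − 2×(2) gives 60P₁ = 1592, so P₁ = 398/15.
Back-substitute into (2): P₂ = (348 − 3×398/15) / 11 = 24.4.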